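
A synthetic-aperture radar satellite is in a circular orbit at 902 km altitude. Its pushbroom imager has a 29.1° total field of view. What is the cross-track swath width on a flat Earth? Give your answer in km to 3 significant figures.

468 km

Half-angle = 29.1°/2 = 14.55°.
Swath width ≈ 2h·tan(θ/2) = 2 × 902 × tan(14.55°) = 468.2 km.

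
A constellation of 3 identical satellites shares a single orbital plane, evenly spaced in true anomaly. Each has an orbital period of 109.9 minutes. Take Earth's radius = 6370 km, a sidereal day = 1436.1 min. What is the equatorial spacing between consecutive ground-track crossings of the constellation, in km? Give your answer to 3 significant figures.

T = 109.9 min = 6594.0 s.
Single-satellite node shift = (6594.0/86166) × 360° = 27.55°.
With 3 satellites evenly phased, successive equator crossings are 27.55/3 = 9.183° apart.
That is 9.183 × 111.2 = 1021 km at the equator.

1020 km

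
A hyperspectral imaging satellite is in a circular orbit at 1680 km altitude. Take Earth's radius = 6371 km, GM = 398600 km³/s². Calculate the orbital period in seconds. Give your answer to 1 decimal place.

7189.3 seconds

Semi-major axis a = 6371 + 1680 = 8051 km. Period T = 2π√(a³/μ) = 2π√(8051³/398600) = 7189.3 s = 119.82 min.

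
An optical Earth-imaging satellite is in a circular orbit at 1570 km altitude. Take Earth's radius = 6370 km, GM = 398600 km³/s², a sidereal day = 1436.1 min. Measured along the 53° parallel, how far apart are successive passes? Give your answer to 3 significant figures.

1970 km

Semi-major axis a = 6370 + 1570 = 7940 km. Period T = 2π√(a³/μ) = 2π√(7940³/398600) = 7041.1 s = 117.35 min.
Node shift per orbit = (7041.1/86166) × 360° = 29.42°.
Equatorial spacing = 29.42 × 111.2 km/° = 3271 km.
At 53° latitude, spacing = 3271 × cos(53°) = 1968 km.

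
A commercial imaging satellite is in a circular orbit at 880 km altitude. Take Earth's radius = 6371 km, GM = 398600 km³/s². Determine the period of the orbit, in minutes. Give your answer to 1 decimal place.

102.4 min

Semi-major axis a = 6371 + 880 = 7251 km. Period T = 2π√(a³/μ) = 2π√(7251³/398600) = 6144.8 s = 102.41 min.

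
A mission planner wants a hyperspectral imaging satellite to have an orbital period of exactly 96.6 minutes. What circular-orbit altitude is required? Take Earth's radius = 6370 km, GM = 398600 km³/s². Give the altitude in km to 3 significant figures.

604 km

T = 96.6 min = 5796.0 s.
From T = 2π√(a³/μ): a = (μ T²/4π²)^(1/3) = (398600 × 5796.0² / 4π²)^(1/3) = 6974 km.
Altitude h = a − R = 6974 − 6370 = 604 km.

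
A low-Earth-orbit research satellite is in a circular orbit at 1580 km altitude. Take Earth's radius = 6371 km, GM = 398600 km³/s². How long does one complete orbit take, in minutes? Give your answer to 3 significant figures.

Semi-major axis a = 6371 + 1580 = 7951 km. Period T = 2π√(a³/μ) = 2π√(7951³/398600) = 7055.8 s = 117.60 min.

118 min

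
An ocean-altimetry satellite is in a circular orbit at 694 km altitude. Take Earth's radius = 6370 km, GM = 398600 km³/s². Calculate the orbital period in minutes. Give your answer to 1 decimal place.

Semi-major axis a = 6370 + 694 = 7064 km. Period T = 2π√(a³/μ) = 2π√(7064³/398600) = 5908.6 s = 98.48 min.

98.5 min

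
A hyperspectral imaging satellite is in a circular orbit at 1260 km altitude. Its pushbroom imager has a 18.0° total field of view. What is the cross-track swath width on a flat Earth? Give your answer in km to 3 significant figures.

Half-angle = 18.0°/2 = 9°.
Swath width ≈ 2h·tan(θ/2) = 2 × 1260 × tan(9°) = 399.1 km.

399 km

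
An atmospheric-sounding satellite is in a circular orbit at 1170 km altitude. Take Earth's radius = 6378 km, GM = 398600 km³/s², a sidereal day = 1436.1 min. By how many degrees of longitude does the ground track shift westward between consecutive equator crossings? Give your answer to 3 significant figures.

27.3°

Semi-major axis a = 6378 + 1170 = 7548 km. Period T = 2π√(a³/μ) = 2π√(7548³/398600) = 6526.2 s = 108.77 min.
During one orbit Earth rotates (6526.2 / 86166) × 360° = 27.27°.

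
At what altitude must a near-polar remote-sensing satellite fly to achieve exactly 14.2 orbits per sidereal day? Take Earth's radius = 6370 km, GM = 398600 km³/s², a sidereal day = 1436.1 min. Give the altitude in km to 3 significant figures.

Required period T = 86166 / 14.2 = 6068.0 s.
From T = 2π√(a³/μ): a = (μ T²/4π²)^(1/3) = (398600 × 6068.0² / 4π²)^(1/3) = 7190 km.
Altitude h = a − R = 7190 − 6370 = 820 km.

820 km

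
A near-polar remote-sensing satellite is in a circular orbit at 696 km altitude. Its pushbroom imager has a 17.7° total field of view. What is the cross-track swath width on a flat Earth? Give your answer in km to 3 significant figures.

217 km

Half-angle = 17.7°/2 = 8.85°.
Swath width ≈ 2h·tan(θ/2) = 2 × 696 × tan(8.85°) = 216.7 km.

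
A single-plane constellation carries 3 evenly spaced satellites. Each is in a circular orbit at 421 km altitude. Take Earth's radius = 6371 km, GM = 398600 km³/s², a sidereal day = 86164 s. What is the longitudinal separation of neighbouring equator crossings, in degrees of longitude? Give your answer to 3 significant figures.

Semi-major axis a = 6371 + 421 = 6792 km. Period T = 2π√(a³/μ) = 2π√(6792³/398600) = 5570.7 s = 92.84 min.
Single-satellite node shift = (5570.7/86164) × 360° = 23.27°.
With 3 satellites evenly phased, successive equator crossings are 23.27/3 = 7.758° apart.

7.76°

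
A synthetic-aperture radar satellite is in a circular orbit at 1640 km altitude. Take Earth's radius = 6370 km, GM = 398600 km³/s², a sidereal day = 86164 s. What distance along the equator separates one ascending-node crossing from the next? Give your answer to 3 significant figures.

Semi-major axis a = 6370 + 1640 = 8010 km. Period T = 2π√(a³/μ) = 2π√(8010³/398600) = 7134.4 s = 118.91 min.
During one orbit Earth rotates (7134.4 / 86164) × 360° = 29.81°.
At the equator that is 29.81° × (2π·6370/360) km/° = 29.81 × 111.2 = 3314 km.

3310 km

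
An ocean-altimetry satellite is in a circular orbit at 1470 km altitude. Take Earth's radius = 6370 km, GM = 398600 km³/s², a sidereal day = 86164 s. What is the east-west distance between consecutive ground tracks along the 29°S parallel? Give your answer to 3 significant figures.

2810 km

Semi-major axis a = 6370 + 1470 = 7840 km. Period T = 2π√(a³/μ) = 2π√(7840³/398600) = 6908.5 s = 115.14 min.
Node shift per orbit = (6908.5/86164) × 360° = 28.86°.
Equatorial spacing = 28.86 × 111.2 km/° = 3209 km.
At 29° latitude, spacing = 3209 × cos(29°) = 2807 km.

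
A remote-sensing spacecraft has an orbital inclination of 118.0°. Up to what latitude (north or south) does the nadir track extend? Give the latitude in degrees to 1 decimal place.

Retrograde orbit: the ground track reaches ±(180° − i) = ±(180 − 118.0) = ±62.0°.

62.0°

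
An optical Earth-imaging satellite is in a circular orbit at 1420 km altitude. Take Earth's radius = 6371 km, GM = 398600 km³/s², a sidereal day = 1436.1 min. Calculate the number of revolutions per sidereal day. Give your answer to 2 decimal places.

12.59

Semi-major axis a = 6371 + 1420 = 7791 km. Period T = 2π√(a³/μ) = 2π√(7791³/398600) = 6843.9 s = 114.06 min.
Orbits per sidereal day = 86166 / 6843.9 = 12.590.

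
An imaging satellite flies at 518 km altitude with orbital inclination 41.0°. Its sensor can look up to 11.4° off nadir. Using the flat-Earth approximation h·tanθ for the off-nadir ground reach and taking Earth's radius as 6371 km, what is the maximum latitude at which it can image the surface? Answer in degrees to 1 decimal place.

41.9°

For a prograde orbit the ground track reaches latitude ±i = ±41.0°.
Sensor half-swath on the ground ≈ 518·tan(11.4°) = 104 km = 0.94° of latitude.
Maximum observable latitude ≈ 41.0 + 0.94 = 41.9°.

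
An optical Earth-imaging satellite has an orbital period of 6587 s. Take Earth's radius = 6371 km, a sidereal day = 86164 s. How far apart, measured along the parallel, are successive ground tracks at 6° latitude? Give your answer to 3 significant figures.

Node shift per orbit = (6587.0/86164) × 360° = 27.52°.
Equatorial spacing = 27.52 × 111.2 km/° = 3060 km.
At 6° latitude, spacing = 3060 × cos(6°) = 3043 km.

3040 km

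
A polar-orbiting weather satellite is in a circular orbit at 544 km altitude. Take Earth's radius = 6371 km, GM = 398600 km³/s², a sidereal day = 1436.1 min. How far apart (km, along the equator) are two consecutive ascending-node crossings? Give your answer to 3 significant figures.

Semi-major axis a = 6371 + 544 = 6915 km. Period T = 2π√(a³/μ) = 2π√(6915³/398600) = 5722.7 s = 95.38 min.
During one orbit Earth rotates (5722.7 / 86166) × 360° = 23.91°.
At the equator that is 23.91° × (2π·6371/360) km/° = 23.91 × 111.2 = 2659 km.

2660 km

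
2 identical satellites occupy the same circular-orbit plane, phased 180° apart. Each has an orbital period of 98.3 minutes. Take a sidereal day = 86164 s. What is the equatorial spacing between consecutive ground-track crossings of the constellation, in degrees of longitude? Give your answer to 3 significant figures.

T = 98.3 min = 5898.0 s.
Single-satellite node shift = (5898.0/86164) × 360° = 24.64°.
With 2 satellites evenly phased, successive equator crossings are 24.64/2 = 12.321° apart.

12.3°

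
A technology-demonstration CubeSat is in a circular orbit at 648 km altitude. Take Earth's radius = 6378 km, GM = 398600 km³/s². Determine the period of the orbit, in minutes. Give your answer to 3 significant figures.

Semi-major axis a = 6378 + 648 = 7026 km. Period T = 2π√(a³/μ) = 2π√(7026³/398600) = 5861.0 s = 97.68 min.

97.7 min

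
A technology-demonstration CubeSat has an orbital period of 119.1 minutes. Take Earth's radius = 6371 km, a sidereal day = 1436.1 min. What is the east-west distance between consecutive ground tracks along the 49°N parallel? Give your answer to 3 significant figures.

2180 km

T = 119.1 min = 7146.0 s.
Node shift per orbit = (7146.0/86166) × 360° = 29.86°.
Equatorial spacing = 29.86 × 111.2 km/° = 3320 km.
At 49° latitude, spacing = 3320 × cos(49°) = 2178 km.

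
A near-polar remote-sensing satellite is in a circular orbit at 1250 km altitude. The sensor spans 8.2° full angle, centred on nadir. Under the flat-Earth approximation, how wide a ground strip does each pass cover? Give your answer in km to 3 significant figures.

Half-angle = 8.2°/2 = 4.1°.
Swath width ≈ 2h·tan(θ/2) = 2 × 1250 × tan(4.1°) = 179.2 km.

179 km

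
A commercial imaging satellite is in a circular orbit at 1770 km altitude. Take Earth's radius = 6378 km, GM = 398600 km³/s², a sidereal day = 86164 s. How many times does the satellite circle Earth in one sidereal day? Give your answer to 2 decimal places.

Semi-major axis a = 6378 + 1770 = 8148 km. Period T = 2π√(a³/μ) = 2π√(8148³/398600) = 7319.6 s = 121.99 min.
Orbits per sidereal day = 86164 / 7319.6 = 11.772.

11.77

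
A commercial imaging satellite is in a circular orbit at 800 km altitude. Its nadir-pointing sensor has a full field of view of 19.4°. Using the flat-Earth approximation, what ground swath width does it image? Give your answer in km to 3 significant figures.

273 km

Half-angle = 19.4°/2 = 9.7°.
Swath width ≈ 2h·tan(θ/2) = 2 × 800 × tan(9.7°) = 273.5 km.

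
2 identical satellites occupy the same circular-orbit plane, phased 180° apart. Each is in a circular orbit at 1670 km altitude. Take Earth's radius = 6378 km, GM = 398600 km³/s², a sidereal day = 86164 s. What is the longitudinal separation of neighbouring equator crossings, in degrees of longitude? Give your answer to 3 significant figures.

15.0°

Semi-major axis a = 6378 + 1670 = 8048 km. Period T = 2π√(a³/μ) = 2π√(8048³/398600) = 7185.3 s = 119.75 min.
Single-satellite node shift = (7185.3/86164) × 360° = 30.02°.
With 2 satellites evenly phased, successive equator crossings are 30.02/2 = 15.010° apart.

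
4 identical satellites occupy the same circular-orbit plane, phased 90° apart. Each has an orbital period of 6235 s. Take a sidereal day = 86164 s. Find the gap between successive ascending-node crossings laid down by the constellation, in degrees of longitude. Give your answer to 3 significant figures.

Single-satellite node shift = (6235.0/86164) × 360° = 26.05°.
With 4 satellites evenly phased, successive equator crossings are 26.05/4 = 6.513° apart.

6.51°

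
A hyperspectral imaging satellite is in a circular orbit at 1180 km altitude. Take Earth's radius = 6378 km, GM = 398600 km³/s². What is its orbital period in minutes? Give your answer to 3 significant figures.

109 min

Semi-major axis a = 6378 + 1180 = 7558 km. Period T = 2π√(a³/μ) = 2π√(7558³/398600) = 6539.2 s = 108.99 min.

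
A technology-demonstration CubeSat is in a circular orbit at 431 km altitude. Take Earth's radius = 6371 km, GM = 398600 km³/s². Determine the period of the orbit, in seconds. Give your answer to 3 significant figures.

Semi-major axis a = 6371 + 431 = 6802 km. Period T = 2π√(a³/μ) = 2π√(6802³/398600) = 5583.0 s = 93.05 min.

5580 seconds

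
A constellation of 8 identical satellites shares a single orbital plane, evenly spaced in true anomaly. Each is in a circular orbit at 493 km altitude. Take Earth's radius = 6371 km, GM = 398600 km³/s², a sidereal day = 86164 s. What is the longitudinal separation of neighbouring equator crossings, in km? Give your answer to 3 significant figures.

329 km

Semi-major axis a = 6371 + 493 = 6864 km. Period T = 2π√(a³/μ) = 2π√(6864³/398600) = 5659.5 s = 94.32 min.
Single-satellite node shift = (5659.5/86164) × 360° = 23.65°.
With 8 satellites evenly phased, successive equator crossings are 23.65/8 = 2.956° apart.
That is 2.956 × 111.2 = 329 km at the equator.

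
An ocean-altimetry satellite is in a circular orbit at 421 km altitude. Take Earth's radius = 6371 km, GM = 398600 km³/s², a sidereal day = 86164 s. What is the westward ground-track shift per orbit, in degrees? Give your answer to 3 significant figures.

23.3°

Semi-major axis a = 6371 + 421 = 6792 km. Period T = 2π√(a³/μ) = 2π√(6792³/398600) = 5570.7 s = 92.84 min.
During one orbit Earth rotates (5570.7 / 86164) × 360° = 23.27°.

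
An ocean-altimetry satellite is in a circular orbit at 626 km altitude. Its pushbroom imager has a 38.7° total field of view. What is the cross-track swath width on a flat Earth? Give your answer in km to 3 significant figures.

440 km

Half-angle = 38.7°/2 = 19.35°.
Swath width ≈ 2h·tan(θ/2) = 2 × 626 × tan(19.35°) = 439.7 km.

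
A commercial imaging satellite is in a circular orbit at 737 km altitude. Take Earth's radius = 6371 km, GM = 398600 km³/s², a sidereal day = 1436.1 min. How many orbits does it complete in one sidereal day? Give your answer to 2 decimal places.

14.45

Semi-major axis a = 6371 + 737 = 7108 km. Period T = 2π√(a³/μ) = 2π√(7108³/398600) = 5963.9 s = 99.40 min.
Orbits per sidereal day = 86166 / 5963.9 = 14.448.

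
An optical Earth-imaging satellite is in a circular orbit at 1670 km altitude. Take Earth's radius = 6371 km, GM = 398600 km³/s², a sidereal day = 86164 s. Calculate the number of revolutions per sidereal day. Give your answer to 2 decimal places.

Semi-major axis a = 6371 + 1670 = 8041 km. Period T = 2π√(a³/μ) = 2π√(8041³/398600) = 7175.9 s = 119.60 min.
Orbits per sidereal day = 86164 / 7175.9 = 12.007.

12.01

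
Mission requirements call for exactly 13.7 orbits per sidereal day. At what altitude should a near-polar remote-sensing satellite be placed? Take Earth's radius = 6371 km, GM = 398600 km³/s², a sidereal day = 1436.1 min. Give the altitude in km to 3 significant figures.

Required period T = 86166 / 13.7 = 6289.5 s.
From T = 2π√(a³/μ): a = (μ T²/4π²)^(1/3) = (398600 × 6289.5² / 4π²)^(1/3) = 7364 km.
Altitude h = a − R = 7364 − 6371 = 993 km.

993 km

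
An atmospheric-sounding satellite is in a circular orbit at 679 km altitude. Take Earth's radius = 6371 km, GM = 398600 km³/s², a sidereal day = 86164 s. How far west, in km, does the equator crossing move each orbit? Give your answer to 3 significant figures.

2740 km

Semi-major axis a = 6371 + 679 = 7050 km. Period T = 2π√(a³/μ) = 2π√(7050³/398600) = 5891.1 s = 98.18 min.
During one orbit Earth rotates (5891.1 / 86164) × 360° = 24.61°.
At the equator that is 24.61° × (2π·6371/360) km/° = 24.61 × 111.2 = 2737 km.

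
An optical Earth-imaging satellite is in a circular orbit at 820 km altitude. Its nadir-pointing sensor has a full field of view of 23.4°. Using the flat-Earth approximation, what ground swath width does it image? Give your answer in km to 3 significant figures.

Half-angle = 23.4°/2 = 11.7°.
Swath width ≈ 2h·tan(θ/2) = 2 × 820 × tan(11.7°) = 339.6 km.

340 km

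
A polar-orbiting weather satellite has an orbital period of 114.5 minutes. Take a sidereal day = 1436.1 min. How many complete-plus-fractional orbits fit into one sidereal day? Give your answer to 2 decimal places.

T = 114.5 min = 6870.0 s.
Orbits per sidereal day = 86166 / 6870.0 = 12.542.

12.54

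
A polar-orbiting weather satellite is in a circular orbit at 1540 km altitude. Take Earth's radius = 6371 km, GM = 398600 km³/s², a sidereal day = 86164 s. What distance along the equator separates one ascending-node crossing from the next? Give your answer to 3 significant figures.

3250 km

Semi-major axis a = 6371 + 1540 = 7911 km. Period T = 2π√(a³/μ) = 2π√(7911³/398600) = 7002.6 s = 116.71 min.
During one orbit Earth rotates (7002.6 / 86164) × 360° = 29.26°.
At the equator that is 29.26° × (2π·6371/360) km/° = 29.26 × 111.2 = 3253 km.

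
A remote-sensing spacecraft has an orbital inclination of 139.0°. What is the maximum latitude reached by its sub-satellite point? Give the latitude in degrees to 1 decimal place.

41.0°

Retrograde orbit: the ground track reaches ±(180° − i) = ±(180 − 139.0) = ±41.0°.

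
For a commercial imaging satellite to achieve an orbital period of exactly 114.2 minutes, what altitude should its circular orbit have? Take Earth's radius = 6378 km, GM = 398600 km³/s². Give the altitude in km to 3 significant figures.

1420 km

T = 114.2 min = 6852.0 s.
From T = 2π√(a³/μ): a = (μ T²/4π²)^(1/3) = (398600 × 6852.0² / 4π²)^(1/3) = 7797 km.
Altitude h = a − R = 7797 − 6378 = 1419 km.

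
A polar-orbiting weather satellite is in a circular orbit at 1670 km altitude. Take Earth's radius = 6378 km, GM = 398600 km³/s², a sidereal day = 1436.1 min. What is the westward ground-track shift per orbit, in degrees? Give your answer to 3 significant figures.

Semi-major axis a = 6378 + 1670 = 8048 km. Period T = 2π√(a³/μ) = 2π√(8048³/398600) = 7185.3 s = 119.75 min.
During one orbit Earth rotates (7185.3 / 86166) × 360° = 30.02°.

30.0°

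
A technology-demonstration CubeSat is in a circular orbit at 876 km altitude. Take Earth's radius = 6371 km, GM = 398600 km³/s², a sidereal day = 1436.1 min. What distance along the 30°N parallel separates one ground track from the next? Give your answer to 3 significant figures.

Semi-major axis a = 6371 + 876 = 7247 km. Period T = 2π√(a³/μ) = 2π√(7247³/398600) = 6139.7 s = 102.33 min.
Node shift per orbit = (6139.7/86166) × 360° = 25.65°.
Equatorial spacing = 25.65 × 111.2 km/° = 2852 km.
At 30° latitude, spacing = 2852 × cos(30°) = 2470 km.

2470 km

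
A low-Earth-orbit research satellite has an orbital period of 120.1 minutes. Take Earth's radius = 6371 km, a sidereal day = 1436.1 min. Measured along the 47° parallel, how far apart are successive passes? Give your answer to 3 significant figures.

2280 km

T = 120.1 min = 7206.0 s.
Node shift per orbit = (7206.0/86166) × 360° = 30.11°.
Equatorial spacing = 30.11 × 111.2 km/° = 3348 km.
At 47° latitude, spacing = 3348 × cos(47°) = 2283 km.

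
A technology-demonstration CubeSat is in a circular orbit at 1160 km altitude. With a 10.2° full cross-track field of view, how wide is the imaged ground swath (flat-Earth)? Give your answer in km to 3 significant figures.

Half-angle = 10.2°/2 = 5.1°.
Swath width ≈ 2h·tan(θ/2) = 2 × 1160 × tan(5.1°) = 207.1 km.

207 km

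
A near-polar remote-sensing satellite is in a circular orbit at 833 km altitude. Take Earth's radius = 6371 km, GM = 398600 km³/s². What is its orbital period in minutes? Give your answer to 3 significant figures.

101 min

Semi-major axis a = 6371 + 833 = 7204 km. Period T = 2π√(a³/μ) = 2π√(7204³/398600) = 6085.2 s = 101.42 min.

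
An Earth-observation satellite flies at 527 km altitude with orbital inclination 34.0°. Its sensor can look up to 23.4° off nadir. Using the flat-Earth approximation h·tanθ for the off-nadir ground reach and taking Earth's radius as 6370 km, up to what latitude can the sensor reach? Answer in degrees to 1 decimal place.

36.1°

For a prograde orbit the ground track reaches latitude ±i = ±34.0°.
Sensor half-swath on the ground ≈ 527·tan(23.4°) = 228 km = 2.05° of latitude.
Maximum observable latitude ≈ 34.0 + 2.05 = 36.1°.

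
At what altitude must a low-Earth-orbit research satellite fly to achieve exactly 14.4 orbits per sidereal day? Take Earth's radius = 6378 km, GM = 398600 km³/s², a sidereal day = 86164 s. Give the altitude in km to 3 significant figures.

Required period T = 86164 / 14.4 = 5983.6 s.
From T = 2π√(a³/μ): a = (μ T²/4π²)^(1/3) = (398600 × 5983.6² / 4π²)^(1/3) = 7124 km.
Altitude h = a − R = 7124 − 6378 = 746 km.

746 km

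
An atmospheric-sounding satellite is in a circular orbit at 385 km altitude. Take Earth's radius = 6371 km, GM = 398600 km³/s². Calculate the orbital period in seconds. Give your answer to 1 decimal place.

Semi-major axis a = 6371 + 385 = 6756 km. Period T = 2π√(a³/μ) = 2π√(6756³/398600) = 5526.4 s = 92.11 min.

5526.4 seconds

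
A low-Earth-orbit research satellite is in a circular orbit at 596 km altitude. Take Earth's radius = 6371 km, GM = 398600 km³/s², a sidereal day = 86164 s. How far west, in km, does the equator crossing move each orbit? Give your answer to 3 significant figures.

2690 km

Semi-major axis a = 6371 + 596 = 6967 km. Period T = 2π√(a³/μ) = 2π√(6967³/398600) = 5787.4 s = 96.46 min.
During one orbit Earth rotates (5787.4 / 86164) × 360° = 24.18°.
At the equator that is 24.18° × (2π·6371/360) km/° = 24.18 × 111.2 = 2689 km.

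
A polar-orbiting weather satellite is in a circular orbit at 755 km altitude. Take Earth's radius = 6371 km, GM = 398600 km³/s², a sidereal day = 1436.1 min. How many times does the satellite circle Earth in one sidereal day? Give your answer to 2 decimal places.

14.39

Semi-major axis a = 6371 + 755 = 7126 km. Period T = 2π√(a³/μ) = 2π√(7126³/398600) = 5986.6 s = 99.78 min.
Orbits per sidereal day = 86166 / 5986.6 = 14.393.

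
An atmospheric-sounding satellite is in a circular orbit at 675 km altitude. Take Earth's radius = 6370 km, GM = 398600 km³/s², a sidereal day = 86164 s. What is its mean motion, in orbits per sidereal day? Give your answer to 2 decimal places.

14.64

Semi-major axis a = 6370 + 675 = 7045 km. Period T = 2π√(a³/μ) = 2π√(7045³/398600) = 5884.8 s = 98.08 min.
Orbits per sidereal day = 86164 / 5884.8 = 14.642.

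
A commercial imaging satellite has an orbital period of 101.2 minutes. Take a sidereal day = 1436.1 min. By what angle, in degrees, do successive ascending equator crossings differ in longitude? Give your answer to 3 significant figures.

25.4°

T = 101.2 min = 6072.0 s.
During one orbit Earth rotates (6072.0 / 86166) × 360° = 25.37°.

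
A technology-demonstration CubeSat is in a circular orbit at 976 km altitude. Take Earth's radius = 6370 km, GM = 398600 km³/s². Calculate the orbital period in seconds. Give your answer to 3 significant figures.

6270 seconds

Semi-major axis a = 6370 + 976 = 7346 km. Period T = 2π√(a³/μ) = 2π√(7346³/398600) = 6266.0 s = 104.43 min.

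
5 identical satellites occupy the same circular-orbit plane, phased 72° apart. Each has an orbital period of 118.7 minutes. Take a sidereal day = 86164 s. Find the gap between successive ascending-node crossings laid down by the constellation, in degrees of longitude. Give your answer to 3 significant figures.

T = 118.7 min = 7122.0 s.
Single-satellite node shift = (7122.0/86164) × 360° = 29.76°.
With 5 satellites evenly phased, successive equator crossings are 29.76/5 = 5.951° apart.

5.95°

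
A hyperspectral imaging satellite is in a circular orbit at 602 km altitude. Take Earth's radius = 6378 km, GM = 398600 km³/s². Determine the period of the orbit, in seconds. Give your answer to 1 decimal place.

5803.6 seconds

Semi-major axis a = 6378 + 602 = 6980 km. Period T = 2π√(a³/μ) = 2π√(6980³/398600) = 5803.6 s = 96.73 min.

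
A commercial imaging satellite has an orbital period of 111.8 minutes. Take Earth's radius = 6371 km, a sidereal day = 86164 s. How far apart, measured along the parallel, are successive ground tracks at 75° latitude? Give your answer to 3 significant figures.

T = 111.8 min = 6708.0 s.
Node shift per orbit = (6708.0/86164) × 360° = 28.03°.
Equatorial spacing = 28.03 × 111.2 km/° = 3116 km.
At 75° latitude, spacing = 3116 × cos(75°) = 807 km.

807 km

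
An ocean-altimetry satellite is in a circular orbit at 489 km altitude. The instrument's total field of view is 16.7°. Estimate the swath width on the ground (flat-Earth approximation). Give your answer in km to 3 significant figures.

Half-angle = 16.7°/2 = 8.35°.
Swath width ≈ 2h·tan(θ/2) = 2 × 489 × tan(8.35°) = 143.5 km.

144 km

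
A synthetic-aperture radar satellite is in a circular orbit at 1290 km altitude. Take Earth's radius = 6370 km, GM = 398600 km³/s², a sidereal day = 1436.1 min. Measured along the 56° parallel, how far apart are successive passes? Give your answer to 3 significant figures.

1730 km

Semi-major axis a = 6370 + 1290 = 7660 km. Period T = 2π√(a³/μ) = 2π√(7660³/398600) = 6672.0 s = 111.20 min.
Node shift per orbit = (6672.0/86166) × 360° = 27.88°.
Equatorial spacing = 27.88 × 111.2 km/° = 3099 km.
At 56° latitude, spacing = 3099 × cos(56°) = 1733 km.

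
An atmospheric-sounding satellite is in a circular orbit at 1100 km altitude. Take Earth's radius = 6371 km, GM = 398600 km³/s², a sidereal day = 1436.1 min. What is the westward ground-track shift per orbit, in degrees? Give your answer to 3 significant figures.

Semi-major axis a = 6371 + 1100 = 7471 km. Period T = 2π√(a³/μ) = 2π√(7471³/398600) = 6426.6 s = 107.11 min.
During one orbit Earth rotates (6426.6 / 86166) × 360° = 26.85°.

26.9°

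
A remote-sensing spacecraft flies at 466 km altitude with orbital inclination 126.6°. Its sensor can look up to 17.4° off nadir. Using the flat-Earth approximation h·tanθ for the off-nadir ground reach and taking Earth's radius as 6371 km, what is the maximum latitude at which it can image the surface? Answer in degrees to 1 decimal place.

54.7°

Retrograde orbit: the ground track reaches ±(180° − i) = ±(180 − 126.6) = ±53.4°.
Sensor half-swath on the ground ≈ 466·tan(17.4°) = 146 km = 1.31° of latitude.
Maximum observable latitude ≈ 53.4 + 1.31 = 54.7°.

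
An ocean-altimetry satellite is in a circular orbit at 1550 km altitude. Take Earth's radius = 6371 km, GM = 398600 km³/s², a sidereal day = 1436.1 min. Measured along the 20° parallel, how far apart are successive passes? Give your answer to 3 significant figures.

3060 km

Semi-major axis a = 6371 + 1550 = 7921 km. Period T = 2π√(a³/μ) = 2π√(7921³/398600) = 7015.9 s = 116.93 min.
Node shift per orbit = (7015.9/86166) × 360° = 29.31°.
Equatorial spacing = 29.31 × 111.2 km/° = 3259 km.
At 20° latitude, spacing = 3259 × cos(20°) = 3063 km.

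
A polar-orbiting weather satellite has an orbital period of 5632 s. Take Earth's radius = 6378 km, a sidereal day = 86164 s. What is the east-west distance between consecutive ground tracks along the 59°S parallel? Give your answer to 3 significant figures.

Node shift per orbit = (5632.0/86164) × 360° = 23.53°.
Equatorial spacing = 23.53 × 111.3 km/° = 2619 km.
At 59° latitude, spacing = 2619 × cos(59°) = 1349 km.

1350 km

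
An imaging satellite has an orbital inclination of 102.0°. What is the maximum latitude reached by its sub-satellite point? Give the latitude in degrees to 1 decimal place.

Retrograde orbit: the ground track reaches ±(180° − i) = ±(180 − 102.0) = ±78.0°.

78.0°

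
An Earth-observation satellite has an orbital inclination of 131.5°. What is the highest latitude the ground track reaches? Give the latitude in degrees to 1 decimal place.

Retrograde orbit: the ground track reaches ±(180° − i) = ±(180 − 131.5) = ±48.5°.

48.5°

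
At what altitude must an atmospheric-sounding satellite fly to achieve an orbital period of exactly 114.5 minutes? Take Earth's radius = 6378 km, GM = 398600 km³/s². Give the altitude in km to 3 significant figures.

T = 114.5 min = 6870.0 s.
From T = 2π√(a³/μ): a = (μ T²/4π²)^(1/3) = (398600 × 6870.0² / 4π²)^(1/3) = 7811 km.
Altitude h = a − R = 7811 − 6378 = 1433 km.

1430 km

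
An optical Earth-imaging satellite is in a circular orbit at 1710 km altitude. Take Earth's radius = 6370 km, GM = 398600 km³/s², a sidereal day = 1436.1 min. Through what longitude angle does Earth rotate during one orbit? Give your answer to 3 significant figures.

Semi-major axis a = 6370 + 1710 = 8080 km. Period T = 2π√(a³/μ) = 2π√(8080³/398600) = 7228.2 s = 120.47 min.
During one orbit Earth rotates (7228.2 / 86166) × 360° = 30.20°.

30.2°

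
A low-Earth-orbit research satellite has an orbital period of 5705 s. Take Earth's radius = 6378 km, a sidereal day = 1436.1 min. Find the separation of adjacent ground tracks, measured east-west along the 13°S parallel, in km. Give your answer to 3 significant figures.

Node shift per orbit = (5705.0/86166) × 360° = 23.84°.
Equatorial spacing = 23.84 × 111.3 km/° = 2653 km.
At 13° latitude, spacing = 2653 × cos(13°) = 2585 km.

2590 km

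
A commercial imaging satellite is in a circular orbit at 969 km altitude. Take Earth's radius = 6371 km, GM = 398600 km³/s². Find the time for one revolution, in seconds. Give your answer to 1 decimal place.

6258.3 seconds

Semi-major axis a = 6371 + 969 = 7340 km. Period T = 2π√(a³/μ) = 2π√(7340³/398600) = 6258.3 s = 104.30 min.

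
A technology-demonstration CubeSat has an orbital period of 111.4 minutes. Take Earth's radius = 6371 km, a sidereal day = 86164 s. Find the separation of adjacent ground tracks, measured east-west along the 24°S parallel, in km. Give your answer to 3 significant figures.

T = 111.4 min = 6684.0 s.
Node shift per orbit = (6684.0/86164) × 360° = 27.93°.
Equatorial spacing = 27.93 × 111.2 km/° = 3105 km.
At 24° latitude, spacing = 3105 × cos(24°) = 2837 km.

2840 km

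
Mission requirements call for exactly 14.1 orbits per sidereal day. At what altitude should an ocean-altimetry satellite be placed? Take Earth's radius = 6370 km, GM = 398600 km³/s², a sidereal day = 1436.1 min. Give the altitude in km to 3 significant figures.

854 km

Required period T = 86166 / 14.1 = 6111.1 s.
From T = 2π√(a³/μ): a = (μ T²/4π²)^(1/3) = (398600 × 6111.1² / 4π²)^(1/3) = 7224 km.
Altitude h = a − R = 7224 − 6370 = 854 km.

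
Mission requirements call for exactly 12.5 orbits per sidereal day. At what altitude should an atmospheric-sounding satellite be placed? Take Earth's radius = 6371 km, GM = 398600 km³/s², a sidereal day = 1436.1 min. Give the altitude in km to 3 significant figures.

Required period T = 86166 / 12.5 = 6893.3 s.
From T = 2π√(a³/μ): a = (μ T²/4π²)^(1/3) = (398600 × 6893.3² / 4π²)^(1/3) = 7828 km.
Altitude h = a − R = 7828 − 6371 = 1457 km.

1460 km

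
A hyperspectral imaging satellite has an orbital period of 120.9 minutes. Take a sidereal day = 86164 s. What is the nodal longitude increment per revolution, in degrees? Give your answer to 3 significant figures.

T = 120.9 min = 7254.0 s.
During one orbit Earth rotates (7254.0 / 86164) × 360° = 30.31°.

30.3°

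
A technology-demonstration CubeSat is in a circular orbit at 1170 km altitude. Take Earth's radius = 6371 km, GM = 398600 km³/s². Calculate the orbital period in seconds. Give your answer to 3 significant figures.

6520 seconds

Semi-major axis a = 6371 + 1170 = 7541 km. Period T = 2π√(a³/μ) = 2π√(7541³/398600) = 6517.1 s = 108.62 min.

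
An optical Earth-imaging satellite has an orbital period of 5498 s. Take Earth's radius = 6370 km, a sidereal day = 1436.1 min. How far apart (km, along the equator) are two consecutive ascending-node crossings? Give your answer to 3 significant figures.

During one orbit Earth rotates (5498.0 / 86166) × 360° = 22.97°.
At the equator that is 22.97° × (2π·6370/360) km/° = 22.97 × 111.2 = 2554 km.

2550 km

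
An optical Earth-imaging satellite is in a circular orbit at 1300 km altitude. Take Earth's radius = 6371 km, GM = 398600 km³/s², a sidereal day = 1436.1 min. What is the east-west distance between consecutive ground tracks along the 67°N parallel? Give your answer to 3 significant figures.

1210 km

Semi-major axis a = 6371 + 1300 = 7671 km. Period T = 2π√(a³/μ) = 2π√(7671³/398600) = 6686.4 s = 111.44 min.
Node shift per orbit = (6686.4/86166) × 360° = 27.94°.
Equatorial spacing = 27.94 × 111.2 km/° = 3106 km.
At 67° latitude, spacing = 3106 × cos(67°) = 1214 km.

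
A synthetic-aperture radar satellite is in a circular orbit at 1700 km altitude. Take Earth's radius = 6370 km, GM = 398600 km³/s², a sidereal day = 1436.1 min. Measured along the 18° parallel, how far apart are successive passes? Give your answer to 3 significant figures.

Semi-major axis a = 6370 + 1700 = 8070 km. Period T = 2π√(a³/μ) = 2π√(8070³/398600) = 7214.8 s = 120.25 min.
Node shift per orbit = (7214.8/86166) × 360° = 30.14°.
Equatorial spacing = 30.14 × 111.2 km/° = 3351 km.
At 18° latitude, spacing = 3351 × cos(18°) = 3187 km.

3190 km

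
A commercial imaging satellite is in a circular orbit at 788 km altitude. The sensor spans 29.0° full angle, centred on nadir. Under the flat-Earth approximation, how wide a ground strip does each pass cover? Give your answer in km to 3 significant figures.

408 km

Half-angle = 29.0°/2 = 14.5°.
Swath width ≈ 2h·tan(θ/2) = 2 × 788 × tan(14.5°) = 407.6 km.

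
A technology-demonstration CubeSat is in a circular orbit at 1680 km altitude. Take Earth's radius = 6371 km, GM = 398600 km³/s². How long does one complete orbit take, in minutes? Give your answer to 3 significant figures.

Semi-major axis a = 6371 + 1680 = 8051 km. Period T = 2π√(a³/μ) = 2π√(8051³/398600) = 7189.3 s = 119.82 min.

120 min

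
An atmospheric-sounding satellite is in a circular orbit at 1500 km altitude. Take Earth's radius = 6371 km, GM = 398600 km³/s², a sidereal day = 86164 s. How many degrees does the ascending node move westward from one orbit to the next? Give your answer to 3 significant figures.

Semi-major axis a = 6371 + 1500 = 7871 km. Period T = 2π√(a³/μ) = 2π√(7871³/398600) = 6949.5 s = 115.83 min.
During one orbit Earth rotates (6949.5 / 86164) × 360° = 29.04°.

29.0°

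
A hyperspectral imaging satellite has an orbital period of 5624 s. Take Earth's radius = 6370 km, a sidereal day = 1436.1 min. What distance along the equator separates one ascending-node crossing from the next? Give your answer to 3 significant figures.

2610 km

During one orbit Earth rotates (5624.0 / 86166) × 360° = 23.50°.
At the equator that is 23.50° × (2π·6370/360) km/° = 23.50 × 111.2 = 2612 km.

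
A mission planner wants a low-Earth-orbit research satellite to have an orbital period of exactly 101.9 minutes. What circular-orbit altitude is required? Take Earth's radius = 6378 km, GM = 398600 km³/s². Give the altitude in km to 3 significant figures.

849 km

T = 101.9 min = 6114.0 s.
From T = 2π√(a³/μ): a = (μ T²/4π²)^(1/3) = (398600 × 6114.0² / 4π²)^(1/3) = 7227 km.
Altitude h = a − R = 7227 − 6378 = 849 km.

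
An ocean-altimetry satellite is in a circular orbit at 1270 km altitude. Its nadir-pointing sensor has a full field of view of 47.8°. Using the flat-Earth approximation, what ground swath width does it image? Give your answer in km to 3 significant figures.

1130 km

Half-angle = 47.8°/2 = 23.9°.
Swath width ≈ 2h·tan(θ/2) = 2 × 1270 × tan(23.9°) = 1125.6 km.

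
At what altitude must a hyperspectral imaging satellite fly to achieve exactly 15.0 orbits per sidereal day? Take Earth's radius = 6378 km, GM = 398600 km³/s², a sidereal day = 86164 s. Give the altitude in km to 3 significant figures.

Required period T = 86164 / 15.0 = 5744.3 s.
From T = 2π√(a³/μ): a = (μ T²/4π²)^(1/3) = (398600 × 5744.3² / 4π²)^(1/3) = 6932 km.
Altitude h = a − R = 6932 − 6378 = 554 km.

554 km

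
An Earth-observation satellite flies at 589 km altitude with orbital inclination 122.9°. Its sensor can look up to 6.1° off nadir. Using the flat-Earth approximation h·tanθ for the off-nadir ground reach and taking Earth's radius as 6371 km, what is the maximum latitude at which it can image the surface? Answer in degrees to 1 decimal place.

57.7°

Retrograde orbit: the ground track reaches ±(180° − i) = ±(180 − 122.9) = ±57.1°.
Sensor half-swath on the ground ≈ 589·tan(6.1°) = 63 km = 0.57° of latitude.
Maximum observable latitude ≈ 57.1 + 0.57 = 57.7°.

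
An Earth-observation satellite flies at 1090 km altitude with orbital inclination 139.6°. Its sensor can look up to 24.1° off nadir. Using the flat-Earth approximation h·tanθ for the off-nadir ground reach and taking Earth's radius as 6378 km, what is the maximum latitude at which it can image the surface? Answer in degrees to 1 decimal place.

Retrograde orbit: the ground track reaches ±(180° − i) = ±(180 − 139.6) = ±40.4°.
Sensor half-swath on the ground ≈ 1090·tan(24.1°) = 488 km = 4.38° of latitude.
Maximum observable latitude ≈ 40.4 + 4.38 = 44.8°.

44.8°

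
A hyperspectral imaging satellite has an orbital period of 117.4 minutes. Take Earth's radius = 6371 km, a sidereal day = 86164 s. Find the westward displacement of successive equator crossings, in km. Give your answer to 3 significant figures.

T = 117.4 min = 7044.0 s.
During one orbit Earth rotates (7044.0 / 86164) × 360° = 29.43°.
At the equator that is 29.43° × (2π·6371/360) km/° = 29.43 × 111.2 = 3273 km.

3270 km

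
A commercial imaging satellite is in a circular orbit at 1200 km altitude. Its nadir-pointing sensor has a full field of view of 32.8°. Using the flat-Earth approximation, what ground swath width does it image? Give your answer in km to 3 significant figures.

706 km

Half-angle = 32.8°/2 = 16.4°.
Swath width ≈ 2h·tan(θ/2) = 2 × 1200 × tan(16.4°) = 706.4 km.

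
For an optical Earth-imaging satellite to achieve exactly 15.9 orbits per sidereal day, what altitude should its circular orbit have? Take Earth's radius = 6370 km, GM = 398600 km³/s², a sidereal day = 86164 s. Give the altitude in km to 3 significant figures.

298 km

Required period T = 86164 / 15.9 = 5419.1 s.
From T = 2π√(a³/μ): a = (μ T²/4π²)^(1/3) = (398600 × 5419.1² / 4π²)^(1/3) = 6668 km.
Altitude h = a − R = 6668 − 6370 = 298 km.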